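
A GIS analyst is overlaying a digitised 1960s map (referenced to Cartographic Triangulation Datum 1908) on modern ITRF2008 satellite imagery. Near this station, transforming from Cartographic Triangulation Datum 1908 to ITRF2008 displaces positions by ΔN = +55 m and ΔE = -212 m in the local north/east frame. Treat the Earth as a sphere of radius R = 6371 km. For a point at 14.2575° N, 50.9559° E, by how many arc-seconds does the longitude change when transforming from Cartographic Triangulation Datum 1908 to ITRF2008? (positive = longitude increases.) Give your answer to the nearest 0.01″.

Δλ = -7.08″

At latitude 14.2575°, cos φ = 0.969199.
One radian of longitude at latitude φ spans R cos φ, so Δλ = ΔE / (R cos φ) = -212.0 / (6371000 × 0.969199) = -3.4333e-05 rad = -7.082″.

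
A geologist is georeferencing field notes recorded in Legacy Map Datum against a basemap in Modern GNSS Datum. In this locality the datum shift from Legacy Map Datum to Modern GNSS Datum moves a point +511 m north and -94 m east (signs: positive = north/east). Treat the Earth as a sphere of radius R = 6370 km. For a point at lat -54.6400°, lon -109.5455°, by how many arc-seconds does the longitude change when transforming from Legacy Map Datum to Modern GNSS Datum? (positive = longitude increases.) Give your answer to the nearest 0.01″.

Δλ = -5.26″

At latitude -54.6400°, cos φ = 0.578712.
One radian of longitude at latitude φ spans R cos φ, so Δλ = ΔE / (R cos φ) = -94.0 / (6370000 × 0.578712) = -2.5499e-05 rad = -5.260″.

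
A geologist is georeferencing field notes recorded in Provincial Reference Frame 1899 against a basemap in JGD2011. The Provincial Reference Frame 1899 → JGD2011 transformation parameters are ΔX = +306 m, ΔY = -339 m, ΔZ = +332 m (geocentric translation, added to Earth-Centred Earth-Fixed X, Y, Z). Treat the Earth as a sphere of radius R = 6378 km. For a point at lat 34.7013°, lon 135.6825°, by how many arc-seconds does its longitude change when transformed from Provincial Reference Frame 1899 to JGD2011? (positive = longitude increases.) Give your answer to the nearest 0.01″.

sin φ = 0.569298, cos φ = 0.822131, sin λ = 0.698634, cos λ = -0.715479.
East component: ΔE = −sin λ·ΔX + cos λ·ΔY = −(0.698634)(306) + (-0.715479)(-339) = 28.77 m.
1° of latitude spans πR/180 = 111317 m; at latitude φ, 1° of longitude spans that × cos φ = 91517.3 m, so Δλ = 28.77 / 91517.3 × 3600 = 1.132″.

Δλ = 1.13″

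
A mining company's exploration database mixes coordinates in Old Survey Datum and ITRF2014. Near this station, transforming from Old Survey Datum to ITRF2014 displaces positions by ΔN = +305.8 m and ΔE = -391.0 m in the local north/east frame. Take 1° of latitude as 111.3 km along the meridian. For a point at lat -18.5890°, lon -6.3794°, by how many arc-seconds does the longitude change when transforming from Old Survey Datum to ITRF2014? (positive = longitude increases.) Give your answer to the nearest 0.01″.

Δλ = -13.34″

At latitude -18.5890°, cos φ = 0.947830.
1° of longitude at this latitude = 111.3 × cos φ = 105.49 km, so Δλ = -391.0 / 105493.4 = -0.0037064° = -13.343″.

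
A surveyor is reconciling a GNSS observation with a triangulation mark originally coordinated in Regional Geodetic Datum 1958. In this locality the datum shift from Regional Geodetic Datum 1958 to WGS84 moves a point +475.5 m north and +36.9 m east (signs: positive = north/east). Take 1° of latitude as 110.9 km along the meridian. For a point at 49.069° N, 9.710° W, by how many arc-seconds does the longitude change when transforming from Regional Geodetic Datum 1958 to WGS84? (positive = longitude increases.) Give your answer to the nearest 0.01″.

Δλ = 1.83″

At latitude 49.069°, cos φ = 0.655150.
1° of longitude at this latitude = 110.9 × cos φ = 72.66 km, so Δλ = 36.9 / 72656.1 = 0.0005079° = 1.828″.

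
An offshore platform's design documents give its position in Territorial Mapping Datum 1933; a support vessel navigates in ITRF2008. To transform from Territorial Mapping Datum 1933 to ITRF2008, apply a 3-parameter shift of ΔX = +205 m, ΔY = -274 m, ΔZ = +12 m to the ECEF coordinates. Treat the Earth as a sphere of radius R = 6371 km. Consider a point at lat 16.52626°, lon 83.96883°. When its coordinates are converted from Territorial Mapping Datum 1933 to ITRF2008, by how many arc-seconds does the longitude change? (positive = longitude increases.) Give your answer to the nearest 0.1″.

Δλ = -7.9″

sin φ = 0.284455, cos φ = 0.958689, sin λ = 0.994465, cos λ = 0.105069.
East component: ΔE = −sin λ·ΔX + cos λ·ΔY = −(0.994465)(205) + (0.105069)(-274) = -232.65 m.
1° of latitude spans πR/180 = 111195 m; at latitude φ, 1° of longitude spans that × cos φ = 106601.4 m, so Δλ = -232.65 / 106601.4 × 3600 = -7.857″.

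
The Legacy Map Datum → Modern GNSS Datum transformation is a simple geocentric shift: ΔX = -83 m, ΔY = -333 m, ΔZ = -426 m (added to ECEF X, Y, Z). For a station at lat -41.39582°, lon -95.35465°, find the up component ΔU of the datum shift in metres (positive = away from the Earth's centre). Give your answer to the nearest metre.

The local up (radial) axis is (cos φ cos λ, cos φ sin λ, sin φ), giving ΔU = 5.810 + 248.713 + 281.696 = 536.22 m.

ΔU = 536 m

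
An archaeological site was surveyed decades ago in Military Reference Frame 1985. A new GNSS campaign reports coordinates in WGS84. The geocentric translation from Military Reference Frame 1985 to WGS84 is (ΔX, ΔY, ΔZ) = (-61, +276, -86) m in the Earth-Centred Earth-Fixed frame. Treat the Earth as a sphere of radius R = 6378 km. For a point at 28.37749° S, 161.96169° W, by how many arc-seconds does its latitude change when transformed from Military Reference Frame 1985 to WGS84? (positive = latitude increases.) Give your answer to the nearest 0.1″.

Δφ = -2.9″

sin φ = -0.475279, cos φ = 0.879835, sin λ = -0.309653, cos λ = -0.950850.
North component: ΔN = −sin φ cos λ·ΔX − sin φ sin λ·ΔY + cos φ·ΔZ = −(-0.475279)(-0.950850)(-61) − (-0.475279)(-0.309653)(276) + (0.879835)(-86) = -88.72 m.
1° of latitude spans πR/180 = 111317 m, so Δφ = -88.72 / 111317 × 3600 = -2.869″.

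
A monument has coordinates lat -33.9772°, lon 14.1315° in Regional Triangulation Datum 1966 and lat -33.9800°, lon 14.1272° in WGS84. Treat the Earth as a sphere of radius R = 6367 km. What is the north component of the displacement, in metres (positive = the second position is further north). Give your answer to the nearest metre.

ΔN = -311 m

Δφ = -33.9800° − -33.9772° = -0.0028°; Δλ = 14.1272° − 14.1315° = -0.0043°.
1° along a meridian = πR/180 = 111125 m.
ΔN = Δφ × 111125 = -311.2 m; ΔE = Δλ × 111125 × cos(-33.9772°) = -0.0043 × 111125 × 0.829260 = -396.3 m.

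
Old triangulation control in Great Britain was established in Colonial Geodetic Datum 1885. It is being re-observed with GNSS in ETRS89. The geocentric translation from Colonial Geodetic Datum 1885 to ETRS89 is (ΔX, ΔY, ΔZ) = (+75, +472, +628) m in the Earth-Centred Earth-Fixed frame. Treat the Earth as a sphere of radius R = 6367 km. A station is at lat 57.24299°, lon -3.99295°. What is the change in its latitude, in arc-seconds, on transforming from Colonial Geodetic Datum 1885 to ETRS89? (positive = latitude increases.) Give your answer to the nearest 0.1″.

Δφ = 9.9″

sin φ = 0.840973, cos φ = 0.541077, sin λ = -0.069634, cos λ = 0.997573.
North component: ΔN = −sin φ cos λ·ΔX − sin φ sin λ·ΔY + cos φ·ΔZ = −(0.840973)(0.997573)(75) − (0.840973)(-0.069634)(472) + (0.541077)(628) = 304.52 m.
1° of latitude spans πR/180 = 111125 m, so Δφ = 304.52 / 111125 × 3600 = 9.865″.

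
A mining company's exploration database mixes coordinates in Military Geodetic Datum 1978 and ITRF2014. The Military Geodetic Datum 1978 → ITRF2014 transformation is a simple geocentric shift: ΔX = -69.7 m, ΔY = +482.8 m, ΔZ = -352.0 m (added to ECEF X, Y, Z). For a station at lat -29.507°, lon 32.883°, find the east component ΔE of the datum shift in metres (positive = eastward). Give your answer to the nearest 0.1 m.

At φ = -29.507°, λ = 32.883°: sin φ = -0.492530, cos φ = 0.870296, sin λ = 0.542925, cos λ = 0.839781.
ΔE = −sin λ·ΔX + cos λ·ΔY = −(0.542925)·(-69.7) + (0.839781)·(482.8) = 443.29 m.

ΔE = 443.3 m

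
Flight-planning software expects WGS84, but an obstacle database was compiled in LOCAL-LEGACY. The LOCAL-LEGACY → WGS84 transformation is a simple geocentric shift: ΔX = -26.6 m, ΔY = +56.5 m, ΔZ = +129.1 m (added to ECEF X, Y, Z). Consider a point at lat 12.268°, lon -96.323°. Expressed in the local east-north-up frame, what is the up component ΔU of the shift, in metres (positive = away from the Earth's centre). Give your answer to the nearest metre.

ΔU = -25 m

At φ = 12.268°, λ = -96.323°: sin φ = 0.212485, cos φ = 0.977164, sin λ = -0.993917, cos λ = -0.110133.
ΔU = cos φ cos λ·ΔX + cos φ sin λ·ΔY + sin φ·ΔZ = (0.977164)(-0.110133)(-26.6) + (0.977164)(-0.993917)(56.5) + (0.212485)(129.1) = -24.58 m.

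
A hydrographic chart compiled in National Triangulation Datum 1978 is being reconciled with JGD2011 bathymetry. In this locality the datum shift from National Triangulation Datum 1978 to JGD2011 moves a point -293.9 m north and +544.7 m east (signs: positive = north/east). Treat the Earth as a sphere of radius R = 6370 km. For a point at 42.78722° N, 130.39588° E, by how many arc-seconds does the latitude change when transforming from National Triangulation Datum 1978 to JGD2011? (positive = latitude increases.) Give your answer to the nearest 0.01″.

Δφ = -9.52″

On a sphere of radius R, 1 rad of latitude = R, so Δφ = ΔN / R = -293.9 / 6370000 = -4.6138e-05 rad = -9.517″.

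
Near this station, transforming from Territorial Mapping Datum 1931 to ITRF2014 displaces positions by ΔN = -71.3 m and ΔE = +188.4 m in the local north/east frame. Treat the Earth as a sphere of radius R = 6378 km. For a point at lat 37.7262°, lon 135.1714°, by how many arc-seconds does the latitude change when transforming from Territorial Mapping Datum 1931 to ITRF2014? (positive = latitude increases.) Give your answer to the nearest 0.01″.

Δφ = -2.31″

On a sphere of radius R, 1 rad of latitude = R, so Δφ = ΔN / R = -71.3 / 6378000 = -1.1179e-05 rad = -2.306″.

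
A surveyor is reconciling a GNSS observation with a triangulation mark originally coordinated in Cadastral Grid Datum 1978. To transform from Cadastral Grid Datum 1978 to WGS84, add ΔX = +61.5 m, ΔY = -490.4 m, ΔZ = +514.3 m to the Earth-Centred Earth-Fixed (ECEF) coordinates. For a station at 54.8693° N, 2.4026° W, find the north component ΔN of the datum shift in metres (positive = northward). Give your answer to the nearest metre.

At φ = 54.8693°, λ = -2.4026°: sin φ = 0.817842, cos φ = 0.575444, sin λ = -0.041921, cos λ = 0.999121.
ΔN = −sin φ cos λ·ΔX − sin φ sin λ·ΔY + cos φ·ΔZ = −(0.817842)(0.999121)(61.5) − (0.817842)(-0.041921)(-490.4) + (0.575444)(514.3) = 228.88 m.

ΔN = 229 m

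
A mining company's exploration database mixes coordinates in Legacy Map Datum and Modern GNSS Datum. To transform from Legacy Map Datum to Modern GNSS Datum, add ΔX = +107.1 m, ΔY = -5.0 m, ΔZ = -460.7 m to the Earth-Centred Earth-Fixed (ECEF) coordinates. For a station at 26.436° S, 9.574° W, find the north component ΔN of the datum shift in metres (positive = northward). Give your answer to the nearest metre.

ΔN = -365 m

At φ = -26.436°, λ = -9.574°: sin φ = -0.445198, cos φ = 0.895432, sin λ = -0.166321, cos λ = 0.986072.
ΔN = −sin φ cos λ·ΔX − sin φ sin λ·ΔY + cos φ·ΔZ = −(-0.445198)(0.986072)(107.1) − (-0.445198)(-0.166321)(-5.0) + (0.895432)(-460.7) = -365.14 m.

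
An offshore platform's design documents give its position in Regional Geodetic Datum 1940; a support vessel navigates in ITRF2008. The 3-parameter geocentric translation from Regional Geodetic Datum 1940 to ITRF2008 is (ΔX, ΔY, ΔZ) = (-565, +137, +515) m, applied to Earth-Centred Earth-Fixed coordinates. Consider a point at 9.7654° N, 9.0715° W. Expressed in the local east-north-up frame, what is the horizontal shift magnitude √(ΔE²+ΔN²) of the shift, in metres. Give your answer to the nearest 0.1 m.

At φ = 9.7654°, λ = -9.0715°: sin φ = 0.169614, cos φ = 0.985511, sin λ = -0.157667, cos λ = 0.987492.
ΔE = −sin λ·ΔX + cos λ·ΔY = −(-0.157667)·(-565) + (0.987492)·(137) = 46.20 m.
ΔN = −sin φ cos λ·ΔX − sin φ sin λ·ΔY + cos φ·ΔZ = −(0.169614)(0.987492)(-565) − (0.169614)(-0.157667)(137) + (0.985511)(515) = 605.84 m.
Horizontal magnitude = √(ΔE² + ΔN²) = √(46.20² + 605.84²) = 607.59 m.

607.6 m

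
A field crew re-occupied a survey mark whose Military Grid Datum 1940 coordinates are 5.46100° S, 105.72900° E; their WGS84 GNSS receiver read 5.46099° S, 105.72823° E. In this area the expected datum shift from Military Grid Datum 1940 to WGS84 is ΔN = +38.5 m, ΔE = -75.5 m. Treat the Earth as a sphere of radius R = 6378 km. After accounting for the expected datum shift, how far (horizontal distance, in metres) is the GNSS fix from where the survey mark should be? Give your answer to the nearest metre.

39 m

Observed coordinate differences: Δφ = +0.00001°, Δλ = -0.00077°.
Converting to metres (1° lat = 111317 m, cos φ = 0.995461): observed ΔN = 1.1 m, observed ΔE = -85.3 m.
Subtracting the expected shift leaves a residual of 1.1 − (38.5) = -37.4 m north and -85.3 − (-75.5) = -9.8 m east.
Residual distance = √((-37.4)² + (-9.8)²) = 38.7 m.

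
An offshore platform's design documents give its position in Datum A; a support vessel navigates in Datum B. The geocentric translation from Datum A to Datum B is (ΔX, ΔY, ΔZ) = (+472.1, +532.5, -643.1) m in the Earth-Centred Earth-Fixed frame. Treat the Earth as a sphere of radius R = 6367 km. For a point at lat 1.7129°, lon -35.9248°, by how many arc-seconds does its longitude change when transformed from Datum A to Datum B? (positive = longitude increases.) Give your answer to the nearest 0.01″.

Δλ = 22.95″

sin φ = 0.029891, cos φ = 0.999553, sin λ = -0.586723, cos λ = 0.809788.
East component: ΔE = −sin λ·ΔX + cos λ·ΔY = −(-0.586723)(472.1) + (0.809788)(532.5) = 708.20 m.
1° of latitude spans πR/180 = 111125 m; at latitude φ, 1° of longitude spans that × cos φ = 111075.5 m, so Δλ = 708.20 / 111075.5 × 3600 = 22.953″.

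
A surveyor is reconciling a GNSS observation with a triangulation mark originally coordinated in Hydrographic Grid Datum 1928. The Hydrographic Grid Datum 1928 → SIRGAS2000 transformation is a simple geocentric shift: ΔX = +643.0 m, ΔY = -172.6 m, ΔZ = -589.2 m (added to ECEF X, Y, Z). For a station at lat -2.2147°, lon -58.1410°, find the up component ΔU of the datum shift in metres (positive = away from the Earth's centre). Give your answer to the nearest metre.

ΔU = 508 m

At φ = -2.2147°, λ = -58.1410°: sin φ = -0.038644, cos φ = 0.999253, sin λ = -0.849350, cos λ = 0.527831.
ΔU = cos φ cos λ·ΔX + cos φ sin λ·ΔY + sin φ·ΔZ = (0.999253)(0.527831)(643.0) + (0.999253)(-0.849350)(-172.6) + (-0.038644)(-589.2) = 508.40 m.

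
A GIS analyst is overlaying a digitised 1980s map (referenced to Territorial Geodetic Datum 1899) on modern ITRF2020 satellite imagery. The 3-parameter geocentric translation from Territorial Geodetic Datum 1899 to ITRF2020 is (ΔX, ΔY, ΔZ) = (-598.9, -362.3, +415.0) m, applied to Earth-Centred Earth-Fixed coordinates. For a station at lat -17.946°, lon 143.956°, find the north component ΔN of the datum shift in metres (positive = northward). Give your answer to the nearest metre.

The local north axis is (−sin φ cos λ, −sin φ sin λ, cos φ), giving ΔN = 149.207 − 65.685 + 394.809 = 478.33 m.

ΔN = 478 m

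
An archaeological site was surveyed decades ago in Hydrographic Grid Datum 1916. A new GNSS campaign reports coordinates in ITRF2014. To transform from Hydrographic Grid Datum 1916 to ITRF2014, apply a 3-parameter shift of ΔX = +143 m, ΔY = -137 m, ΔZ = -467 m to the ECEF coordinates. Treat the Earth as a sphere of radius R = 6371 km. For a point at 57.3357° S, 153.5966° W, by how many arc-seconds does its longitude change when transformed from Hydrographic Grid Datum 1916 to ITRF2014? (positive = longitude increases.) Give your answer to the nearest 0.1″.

Δλ = 11.2″

sin φ = -0.841847, cos φ = 0.539716, sin λ = -0.444688, cos λ = -0.895685.
East component: ΔE = −sin λ·ΔX + cos λ·ΔY = −(-0.444688)(143) + (-0.895685)(-137) = 186.30 m.
1° of latitude spans πR/180 = 111195 m; at latitude φ, 1° of longitude spans that × cos φ = 60013.7 m, so Δλ = 186.30 / 60013.7 × 3600 = 11.175″.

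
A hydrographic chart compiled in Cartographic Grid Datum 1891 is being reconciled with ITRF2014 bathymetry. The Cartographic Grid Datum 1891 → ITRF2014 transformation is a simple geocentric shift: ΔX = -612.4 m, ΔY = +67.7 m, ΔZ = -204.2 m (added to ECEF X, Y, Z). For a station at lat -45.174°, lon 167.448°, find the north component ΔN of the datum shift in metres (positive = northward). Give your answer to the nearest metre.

The local north axis is (−sin φ cos λ, −sin φ sin λ, cos φ), giving ΔN = 423.964 + 10.435 − 143.952 = 290.45 m.

ΔN = 290 m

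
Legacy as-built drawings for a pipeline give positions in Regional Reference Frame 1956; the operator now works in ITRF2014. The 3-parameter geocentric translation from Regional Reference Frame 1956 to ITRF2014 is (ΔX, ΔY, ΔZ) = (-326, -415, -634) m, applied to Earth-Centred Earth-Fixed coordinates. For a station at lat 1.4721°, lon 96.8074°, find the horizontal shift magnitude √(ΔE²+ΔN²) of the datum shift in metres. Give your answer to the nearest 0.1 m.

727.1 m

The local east axis at (φ, λ) is (−sin λ, cos λ, 0), so ΔE = −sin(96.8074°)·(-326) + cos(96.8074°)·(-415) = 372.89 m.
The local north axis is (−sin φ cos λ, −sin φ sin λ, cos φ), giving ΔN = -0.993 + 10.586 − 633.791 = -624.20 m.
Horizontal magnitude = √(ΔE² + ΔN²) = √(372.89² + (-624.20)²) = 727.10 m.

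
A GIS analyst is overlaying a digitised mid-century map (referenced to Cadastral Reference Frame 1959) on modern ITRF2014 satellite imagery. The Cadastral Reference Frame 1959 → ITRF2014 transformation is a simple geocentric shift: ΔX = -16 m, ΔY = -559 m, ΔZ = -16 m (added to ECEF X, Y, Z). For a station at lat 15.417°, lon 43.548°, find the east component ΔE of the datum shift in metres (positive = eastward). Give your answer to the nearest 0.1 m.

ΔE = -394.1 m

The local east axis at (φ, λ) is (−sin λ, cos λ, 0), so ΔE = −sin(43.548°)·(-16) + cos(43.548°)·(-559) = -394.14 m.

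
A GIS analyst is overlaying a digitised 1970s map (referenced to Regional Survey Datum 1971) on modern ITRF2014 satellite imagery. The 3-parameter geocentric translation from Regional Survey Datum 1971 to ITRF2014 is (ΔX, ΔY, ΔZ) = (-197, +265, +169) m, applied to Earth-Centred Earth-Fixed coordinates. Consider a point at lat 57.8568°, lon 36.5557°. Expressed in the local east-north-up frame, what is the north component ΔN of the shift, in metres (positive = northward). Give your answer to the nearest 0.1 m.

ΔN = 90.3 m

The local north axis is (−sin φ cos λ, −sin φ sin λ, cos φ), giving ΔN = 133.990 − 133.642 + 89.914 = 90.26 m.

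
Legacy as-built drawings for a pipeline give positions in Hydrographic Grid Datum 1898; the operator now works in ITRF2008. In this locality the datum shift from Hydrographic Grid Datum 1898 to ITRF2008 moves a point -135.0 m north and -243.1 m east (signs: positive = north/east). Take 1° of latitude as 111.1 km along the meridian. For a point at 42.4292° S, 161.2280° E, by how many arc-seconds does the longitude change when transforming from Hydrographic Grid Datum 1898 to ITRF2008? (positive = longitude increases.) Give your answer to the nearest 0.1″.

Δλ = -10.7″

At latitude -42.4292°, cos φ = 0.738112.
1° of longitude at this latitude = 111.1 × cos φ = 82.00 km, so Δλ = -243.1 / 82004.2 = -0.0029645° = -10.672″.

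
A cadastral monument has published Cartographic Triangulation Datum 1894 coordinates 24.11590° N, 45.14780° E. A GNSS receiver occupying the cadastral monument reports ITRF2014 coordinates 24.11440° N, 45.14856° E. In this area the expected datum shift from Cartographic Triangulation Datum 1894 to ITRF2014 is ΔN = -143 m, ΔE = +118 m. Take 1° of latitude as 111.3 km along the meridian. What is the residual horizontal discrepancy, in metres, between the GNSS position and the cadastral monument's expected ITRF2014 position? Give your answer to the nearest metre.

47 m

Observed coordinate differences: Δφ = -0.00150°, Δλ = +0.00076°.
Converting to metres (1° lat = 111300 m, cos φ = 0.912721): observed ΔN = -167.0 m, observed ΔE = 77.2 m.
Subtracting the expected shift leaves a residual of -167.0 − (-143) = -24.0 m north and 77.2 − (118) = -40.8 m east.
Residual distance = √((-24.0)² + (-40.8)²) = 47.3 m.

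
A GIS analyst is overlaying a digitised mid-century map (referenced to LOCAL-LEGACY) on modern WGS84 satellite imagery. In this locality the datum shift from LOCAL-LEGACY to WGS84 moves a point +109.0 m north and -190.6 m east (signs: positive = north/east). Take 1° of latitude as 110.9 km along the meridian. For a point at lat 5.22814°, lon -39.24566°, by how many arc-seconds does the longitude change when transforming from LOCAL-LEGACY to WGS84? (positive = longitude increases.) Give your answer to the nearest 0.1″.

Δλ = -6.2″

At latitude 5.22814°, cos φ = 0.995840.
1° of longitude at this latitude = 110.9 × cos φ = 110.44 km, so Δλ = -190.6 / 110438.6 = -0.0017258° = -6.213″.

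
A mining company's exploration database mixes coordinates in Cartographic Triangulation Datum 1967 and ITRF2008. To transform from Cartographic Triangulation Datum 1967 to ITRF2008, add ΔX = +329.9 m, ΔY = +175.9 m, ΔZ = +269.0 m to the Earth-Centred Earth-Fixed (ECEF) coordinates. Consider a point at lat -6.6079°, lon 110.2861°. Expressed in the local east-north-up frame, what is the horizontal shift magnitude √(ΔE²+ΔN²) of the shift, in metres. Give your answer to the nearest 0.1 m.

The local east axis at (φ, λ) is (−sin λ, cos λ, 0), so ΔE = −sin(110.2861°)·329.9 + cos(110.2861°)·175.9 = -370.42 m.
The local north axis is (−sin φ cos λ, −sin φ sin λ, cos φ), giving ΔN = -13.162 + 18.986 + 267.213 = 273.04 m.
Horizontal magnitude = √(ΔE² + ΔN²) = √((-370.42)² + 273.04²) = 460.18 m.

460.2 m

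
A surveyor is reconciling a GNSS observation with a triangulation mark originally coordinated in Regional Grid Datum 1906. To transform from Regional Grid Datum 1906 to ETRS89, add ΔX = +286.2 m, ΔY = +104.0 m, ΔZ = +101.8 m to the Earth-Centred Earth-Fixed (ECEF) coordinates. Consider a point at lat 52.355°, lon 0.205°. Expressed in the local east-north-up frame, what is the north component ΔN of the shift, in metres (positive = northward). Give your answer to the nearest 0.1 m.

ΔN = -164.7 m

The local north axis is (−sin φ cos λ, −sin φ sin λ, cos φ), giving ΔN = -226.615 − 0.295 + 62.176 = -164.73 m.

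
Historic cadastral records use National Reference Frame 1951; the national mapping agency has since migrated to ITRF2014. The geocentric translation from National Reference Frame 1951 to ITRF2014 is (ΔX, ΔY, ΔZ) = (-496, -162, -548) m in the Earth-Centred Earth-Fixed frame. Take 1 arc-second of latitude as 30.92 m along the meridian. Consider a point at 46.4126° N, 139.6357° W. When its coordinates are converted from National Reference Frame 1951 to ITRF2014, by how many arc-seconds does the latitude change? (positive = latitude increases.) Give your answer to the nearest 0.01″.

sin φ = 0.724323, cos φ = 0.689460, sin λ = -0.647645, cos λ = -0.761942.
North component: ΔN = −sin φ cos λ·ΔX − sin φ sin λ·ΔY + cos φ·ΔZ = −(0.724323)(-0.761942)(-496) − (0.724323)(-0.647645)(-162) + (0.689460)(-548) = -727.56 m.
1° of latitude spans 3600 × 30.92 = 111312 m, so Δφ = -727.56 / 111312 × 3600 = -23.530″.

Δφ = -23.53″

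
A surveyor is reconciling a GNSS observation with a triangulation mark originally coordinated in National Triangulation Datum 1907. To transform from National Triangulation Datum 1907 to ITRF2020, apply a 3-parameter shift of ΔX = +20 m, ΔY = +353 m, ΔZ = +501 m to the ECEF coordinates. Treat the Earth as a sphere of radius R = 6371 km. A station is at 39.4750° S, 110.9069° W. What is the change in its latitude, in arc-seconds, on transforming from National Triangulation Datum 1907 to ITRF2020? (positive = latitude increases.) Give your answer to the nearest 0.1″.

sin φ = -0.635741, cos φ = 0.771902, sin λ = -0.934162, cos λ = -0.356851.
North component: ΔN = −sin φ cos λ·ΔX − sin φ sin λ·ΔY + cos φ·ΔZ = −(-0.635741)(-0.356851)(20) − (-0.635741)(-0.934162)(353) + (0.771902)(501) = 172.54 m.
1° of latitude spans πR/180 = 111195 m, so Δφ = 172.54 / 111195 × 3600 = 5.586″.

Δφ = 5.6″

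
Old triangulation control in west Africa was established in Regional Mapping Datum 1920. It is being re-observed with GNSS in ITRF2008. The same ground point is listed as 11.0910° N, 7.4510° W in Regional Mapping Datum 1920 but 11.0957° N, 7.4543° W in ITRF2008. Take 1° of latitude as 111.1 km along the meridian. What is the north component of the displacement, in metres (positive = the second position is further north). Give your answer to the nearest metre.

Δφ = 11.0957° − 11.0910° = +0.0047°; Δλ = -7.4543° − -7.4510° = -0.0033°.
ΔN = Δφ × 111100 = 522.2 m; ΔE = Δλ × 111100 × cos(11.0910°) = -0.0033 × 111100 × 0.981323 = -359.8 m.

ΔN = 522 m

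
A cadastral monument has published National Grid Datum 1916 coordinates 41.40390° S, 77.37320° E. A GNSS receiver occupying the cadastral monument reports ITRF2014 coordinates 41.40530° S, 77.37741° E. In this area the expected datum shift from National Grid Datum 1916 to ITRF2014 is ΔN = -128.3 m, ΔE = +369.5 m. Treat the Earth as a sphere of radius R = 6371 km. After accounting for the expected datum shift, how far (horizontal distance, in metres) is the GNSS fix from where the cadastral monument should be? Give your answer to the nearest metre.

33 m

Observed coordinate differences: Δφ = -0.00140°, Δλ = +0.00421°.
Converting to metres (1° lat = 111195 m, cos φ = 0.750066): observed ΔN = -155.7 m, observed ΔE = 351.1 m.
Subtracting the expected shift leaves a residual of -155.7 − (-128.3) = -27.4 m north and 351.1 − (369.5) = -18.4 m east.
Residual distance = √((-27.4)² + (-18.4)²) = 33.0 m.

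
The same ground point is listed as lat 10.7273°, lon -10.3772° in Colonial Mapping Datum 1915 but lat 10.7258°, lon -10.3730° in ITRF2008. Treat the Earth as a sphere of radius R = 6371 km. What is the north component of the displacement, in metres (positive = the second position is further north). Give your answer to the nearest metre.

Δφ = 10.7258° − 10.7273° = -0.0015°; Δλ = -10.3730° − -10.3772° = +0.0042°.
1° along a meridian = πR/180 = 111195 m.
ΔN = Δφ × 111195 = -166.8 m; ΔE = Δλ × 111195 × cos(10.7273°) = +0.0042 × 111195 × 0.982524 = 458.9 m.

ΔN = -167 m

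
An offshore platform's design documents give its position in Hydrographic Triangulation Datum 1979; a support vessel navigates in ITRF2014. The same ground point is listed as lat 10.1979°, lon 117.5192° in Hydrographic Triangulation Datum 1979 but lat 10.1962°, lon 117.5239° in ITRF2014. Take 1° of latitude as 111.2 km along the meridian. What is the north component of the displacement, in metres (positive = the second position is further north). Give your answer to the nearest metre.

ΔN = -189 m

Δφ = 10.1962° − 10.1979° = -0.0017°; Δλ = 117.5239° − 117.5192° = +0.0047°.
ΔN = Δφ × 111200 = -189.0 m; ΔE = Δλ × 111200 × cos(10.1979°) = +0.0047 × 111200 × 0.984202 = 514.4 m.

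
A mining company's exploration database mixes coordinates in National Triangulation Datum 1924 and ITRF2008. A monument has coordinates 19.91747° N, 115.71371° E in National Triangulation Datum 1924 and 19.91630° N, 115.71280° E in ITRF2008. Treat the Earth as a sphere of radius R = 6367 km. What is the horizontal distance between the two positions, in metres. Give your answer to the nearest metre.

Δφ = 19.91630° − 19.91747° = -0.00117°; Δλ = 115.71280° − 115.71371° = -0.00091°.
1° along a meridian = πR/180 = 111125 m.
ΔN = Δφ × 111125 = -130.0 m; ΔE = Δλ × 111125 × cos(19.91747°) = -0.00091 × 111125 × 0.940184 = -95.1 m.
Distance = √(ΔE² + ΔN²) = √((-95.1)² + (-130.0)²) = 161.1 m.

161 m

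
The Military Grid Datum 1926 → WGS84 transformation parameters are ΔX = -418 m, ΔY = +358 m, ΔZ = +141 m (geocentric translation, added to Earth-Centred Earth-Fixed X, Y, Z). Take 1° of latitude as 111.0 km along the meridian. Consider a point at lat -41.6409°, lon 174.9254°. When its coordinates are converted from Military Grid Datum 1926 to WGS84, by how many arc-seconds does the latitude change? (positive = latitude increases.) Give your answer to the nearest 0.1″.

sin φ = -0.664460, cos φ = 0.747324, sin λ = 0.088453, cos λ = -0.996080.
North component: ΔN = −sin φ cos λ·ΔX − sin φ sin λ·ΔY + cos φ·ΔZ = −(-0.664460)(-0.996080)(-418) − (-0.664460)(0.088453)(358) + (0.747324)(141) = 403.07 m.
1° of latitude spans 111000 m, so Δφ = 403.07 / 111000 × 3600 = 13.073″.

Δφ = 13.1″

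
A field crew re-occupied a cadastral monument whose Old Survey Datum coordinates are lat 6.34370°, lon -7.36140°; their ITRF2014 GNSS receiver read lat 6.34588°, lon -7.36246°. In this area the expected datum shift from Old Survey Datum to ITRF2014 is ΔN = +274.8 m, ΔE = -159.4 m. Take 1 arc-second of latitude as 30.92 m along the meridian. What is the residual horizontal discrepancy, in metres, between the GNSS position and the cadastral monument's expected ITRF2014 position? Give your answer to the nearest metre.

Observed coordinate differences: Δφ = +0.00218°, Δλ = -0.00106°.
Converting to metres (1° lat = 111312 m, cos φ = 0.993877): observed ΔN = 242.7 m, observed ΔE = -117.3 m.
Subtracting the expected shift leaves a residual of 242.7 − (274.8) = -32.1 m north and -117.3 − (-159.4) = 42.1 m east.
Residual distance = √((-32.1)² + 42.1²) = 53.0 m.

53 m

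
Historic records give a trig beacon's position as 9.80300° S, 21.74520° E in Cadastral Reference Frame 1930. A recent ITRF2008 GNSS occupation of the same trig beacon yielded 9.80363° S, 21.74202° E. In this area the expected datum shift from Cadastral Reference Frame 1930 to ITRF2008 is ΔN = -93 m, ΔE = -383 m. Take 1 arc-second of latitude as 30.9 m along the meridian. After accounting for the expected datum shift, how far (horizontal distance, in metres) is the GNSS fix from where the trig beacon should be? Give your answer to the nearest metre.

41 m

Observed coordinate differences: Δφ = -0.00063°, Δλ = -0.00318°.
Converting to metres (1° lat = 111240 m, cos φ = 0.985399): observed ΔN = -70.1 m, observed ΔE = -348.6 m.
Subtracting the expected shift leaves a residual of -70.1 − (-93) = 22.9 m north and -348.6 − (-383) = 34.4 m east.
Residual distance = √(22.9² + 34.4²) = 41.4 m.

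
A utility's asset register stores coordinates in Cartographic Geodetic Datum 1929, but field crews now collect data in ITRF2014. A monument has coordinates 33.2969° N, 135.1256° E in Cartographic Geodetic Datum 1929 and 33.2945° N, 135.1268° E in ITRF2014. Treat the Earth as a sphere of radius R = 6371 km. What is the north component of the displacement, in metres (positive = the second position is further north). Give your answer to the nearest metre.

Δφ = 33.2945° − 33.2969° = -0.0024°; Δλ = 135.1268° − 135.1256° = +0.0012°.
1° along a meridian = πR/180 = 111195 m.
ΔN = Δφ × 111195 = -266.9 m; ΔE = Δλ × 111195 × cos(33.2969°) = +0.0012 × 111195 × 0.835837 = 111.5 m.

ΔN = -267 m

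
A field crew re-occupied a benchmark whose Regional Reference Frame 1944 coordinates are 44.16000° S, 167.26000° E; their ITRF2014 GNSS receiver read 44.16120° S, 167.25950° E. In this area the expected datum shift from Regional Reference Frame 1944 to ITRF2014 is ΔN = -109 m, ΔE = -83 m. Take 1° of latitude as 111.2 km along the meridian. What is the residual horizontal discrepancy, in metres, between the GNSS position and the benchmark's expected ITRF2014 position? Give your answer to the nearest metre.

Observed coordinate differences: Δφ = -0.00120°, Δλ = -0.00050°.
Converting to metres (1° lat = 111200 m, cos φ = 0.717397): observed ΔN = -133.4 m, observed ΔE = -39.9 m.
Subtracting the expected shift leaves a residual of -133.4 − (-109) = -24.4 m north and -39.9 − (-83) = 43.1 m east.
Residual distance = √((-24.4)² + 43.1²) = 49.6 m.

50 m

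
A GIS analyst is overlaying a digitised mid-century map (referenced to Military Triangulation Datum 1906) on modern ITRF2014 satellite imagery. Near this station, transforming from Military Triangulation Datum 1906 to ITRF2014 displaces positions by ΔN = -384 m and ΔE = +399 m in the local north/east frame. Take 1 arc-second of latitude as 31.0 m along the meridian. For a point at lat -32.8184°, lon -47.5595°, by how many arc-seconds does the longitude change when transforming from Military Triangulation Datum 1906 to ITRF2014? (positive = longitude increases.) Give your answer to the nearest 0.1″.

Δλ = 15.3″

At latitude -32.8184°, cos φ = 0.840393.
1″ of longitude at this latitude = 31.00 × cos φ = 26.0522 m, so Δλ = 399.0 / 26.0522 = 15.315″.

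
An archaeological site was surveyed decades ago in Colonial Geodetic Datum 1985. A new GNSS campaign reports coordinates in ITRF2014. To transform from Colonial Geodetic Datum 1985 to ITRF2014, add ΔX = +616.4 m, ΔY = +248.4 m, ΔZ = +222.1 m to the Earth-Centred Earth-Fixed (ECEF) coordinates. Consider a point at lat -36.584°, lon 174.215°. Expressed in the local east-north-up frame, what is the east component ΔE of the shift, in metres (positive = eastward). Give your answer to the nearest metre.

The local east axis at (φ, λ) is (−sin λ, cos λ, 0), so ΔE = −sin(174.215°)·616.4 + cos(174.215°)·248.4 = -309.27 m.

ΔE = -309 m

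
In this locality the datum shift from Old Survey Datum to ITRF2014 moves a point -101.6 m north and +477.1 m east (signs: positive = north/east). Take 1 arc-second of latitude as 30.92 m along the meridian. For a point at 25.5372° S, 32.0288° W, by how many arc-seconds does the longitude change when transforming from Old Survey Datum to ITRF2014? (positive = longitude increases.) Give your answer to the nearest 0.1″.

At latitude -25.5372°, cos φ = 0.902306.
1″ of longitude at this latitude = 30.92 × cos φ = 27.8993 m, so Δλ = 477.1 / 27.8993 = 17.101″.

Δλ = 17.1″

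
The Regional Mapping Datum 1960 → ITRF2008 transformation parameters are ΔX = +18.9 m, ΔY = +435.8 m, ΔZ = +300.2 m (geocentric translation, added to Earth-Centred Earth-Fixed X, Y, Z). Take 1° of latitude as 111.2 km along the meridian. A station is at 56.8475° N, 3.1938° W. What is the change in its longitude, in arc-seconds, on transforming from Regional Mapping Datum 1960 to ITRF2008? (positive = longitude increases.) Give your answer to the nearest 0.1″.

Δλ = 25.8″

sin φ = 0.837218, cos φ = 0.546869, sin λ = -0.055713, cos λ = 0.998447.
East component: ΔE = −sin λ·ΔX + cos λ·ΔY = −(-0.055713)(18.9) + (0.998447)(435.8) = 436.18 m.
1° of latitude spans 111200 m; at latitude φ, 1° of longitude spans that × cos φ = 60811.9 m, so Δλ = 436.18 / 60811.9 × 3600 = 25.821″.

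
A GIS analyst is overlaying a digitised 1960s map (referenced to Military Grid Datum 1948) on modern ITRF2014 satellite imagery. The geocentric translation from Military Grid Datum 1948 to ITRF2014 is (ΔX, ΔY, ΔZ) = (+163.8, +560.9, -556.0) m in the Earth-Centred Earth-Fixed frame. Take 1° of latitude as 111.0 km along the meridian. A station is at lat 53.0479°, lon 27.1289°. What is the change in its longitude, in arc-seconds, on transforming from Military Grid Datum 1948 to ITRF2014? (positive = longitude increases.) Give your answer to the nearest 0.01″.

sin φ = 0.799138, cos φ = 0.601147, sin λ = 0.455994, cos λ = 0.889983.
East component: ΔE = −sin λ·ΔX + cos λ·ΔY = −(0.455994)(163.8) + (0.889983)(560.9) = 424.50 m.
1° of latitude spans 111000 m; at latitude φ, 1° of longitude spans that × cos φ = 66727.3 m, so Δλ = 424.50 / 66727.3 × 3600 = 22.902″.

Δλ = 22.90″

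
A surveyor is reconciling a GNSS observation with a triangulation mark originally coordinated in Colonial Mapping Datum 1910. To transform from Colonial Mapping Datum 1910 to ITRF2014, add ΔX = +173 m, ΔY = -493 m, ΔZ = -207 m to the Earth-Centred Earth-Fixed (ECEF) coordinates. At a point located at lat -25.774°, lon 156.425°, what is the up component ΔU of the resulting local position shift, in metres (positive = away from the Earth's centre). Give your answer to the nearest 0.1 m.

ΔU = -230.3 m

At φ = -25.774°, λ = 156.425°: sin φ = -0.434823, cos φ = 0.900516, sin λ = 0.399949, cos λ = -0.916537.
ΔU = cos φ cos λ·ΔX + cos φ sin λ·ΔY + sin φ·ΔZ = (0.900516)(-0.916537)(173) + (0.900516)(0.399949)(-493) + (-0.434823)(-207) = -230.34 m.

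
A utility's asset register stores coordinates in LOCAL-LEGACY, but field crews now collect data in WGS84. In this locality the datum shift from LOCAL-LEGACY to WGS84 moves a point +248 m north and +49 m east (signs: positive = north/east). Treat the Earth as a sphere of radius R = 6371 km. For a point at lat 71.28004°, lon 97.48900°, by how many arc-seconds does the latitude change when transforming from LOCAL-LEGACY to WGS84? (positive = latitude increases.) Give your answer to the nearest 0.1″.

On a sphere of radius R, 1 rad of latitude = R, so Δφ = ΔN / R = 248.0 / 6371000 = 3.8926e-05 rad = 8.029″.

Δφ = 8.0″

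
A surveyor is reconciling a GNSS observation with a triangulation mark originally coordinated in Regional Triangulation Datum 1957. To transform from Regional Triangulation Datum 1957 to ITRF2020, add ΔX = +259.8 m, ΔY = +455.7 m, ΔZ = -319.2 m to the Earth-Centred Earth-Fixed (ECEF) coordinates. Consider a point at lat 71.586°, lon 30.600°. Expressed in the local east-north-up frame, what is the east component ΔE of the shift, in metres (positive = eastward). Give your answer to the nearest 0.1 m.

ΔE = 260.0 m

The local east axis at (φ, λ) is (−sin λ, cos λ, 0), so ΔE = −sin(30.600°)·259.8 + cos(30.600°)·455.7 = 259.99 m.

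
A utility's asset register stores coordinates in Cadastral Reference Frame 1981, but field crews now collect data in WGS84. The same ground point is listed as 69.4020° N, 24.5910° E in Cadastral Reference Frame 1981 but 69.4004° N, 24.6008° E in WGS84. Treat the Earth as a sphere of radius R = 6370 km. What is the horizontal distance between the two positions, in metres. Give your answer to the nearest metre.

Δφ = 69.4004° − 69.4020° = -0.0016°; Δλ = 24.6008° − 24.5910° = +0.0098°.
1° along a meridian = πR/180 = 111177 m.
ΔN = Δφ × 111177 = -177.9 m; ΔE = Δλ × 111177 × cos(69.4020°) = +0.0098 × 111177 × 0.351809 = 383.3 m.
Distance = √(ΔE² + ΔN²) = √(383.3² + (-177.9)²) = 422.6 m.

423 m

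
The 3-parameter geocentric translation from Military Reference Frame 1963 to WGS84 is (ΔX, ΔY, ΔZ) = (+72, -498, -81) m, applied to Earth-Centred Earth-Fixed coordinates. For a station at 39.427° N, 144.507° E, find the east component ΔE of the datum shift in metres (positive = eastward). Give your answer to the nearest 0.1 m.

ΔE = 363.7 m

The local east axis at (φ, λ) is (−sin λ, cos λ, 0), so ΔE = −sin(144.507°)·72 + cos(144.507°)·(-498) = 363.66 m.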